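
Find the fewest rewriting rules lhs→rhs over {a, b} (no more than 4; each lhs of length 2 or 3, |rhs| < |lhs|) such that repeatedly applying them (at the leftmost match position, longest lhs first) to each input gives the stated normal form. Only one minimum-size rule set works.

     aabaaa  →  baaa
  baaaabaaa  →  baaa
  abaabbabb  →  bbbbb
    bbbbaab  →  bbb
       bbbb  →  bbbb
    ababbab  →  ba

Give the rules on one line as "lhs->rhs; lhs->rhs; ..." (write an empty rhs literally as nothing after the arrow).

  | aabaaa => bbaaa => baaa
  | baaaabaaa => baabbaaa => bbbbaaa => bbbaaa => bbaaa => baaa
  | abaabbabb => bbabbabb => babbabb => bababb => bbbbb
  | bbbbaab => bbbaab => bbaab => baab => bbb

aab->bb; ab->a; aba->bb; bba->ba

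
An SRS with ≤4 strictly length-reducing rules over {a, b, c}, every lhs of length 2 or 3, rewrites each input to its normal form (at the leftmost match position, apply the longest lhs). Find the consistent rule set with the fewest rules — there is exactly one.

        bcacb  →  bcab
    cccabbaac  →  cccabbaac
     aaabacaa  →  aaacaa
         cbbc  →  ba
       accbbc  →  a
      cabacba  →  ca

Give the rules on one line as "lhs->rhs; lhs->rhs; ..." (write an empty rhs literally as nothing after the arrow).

  | bcacb => bcab
  | cccabbaac
  | aaabacaa => aaacaa
  | cbbc => bbc => ba

aba->a; bbc->ba; cb->b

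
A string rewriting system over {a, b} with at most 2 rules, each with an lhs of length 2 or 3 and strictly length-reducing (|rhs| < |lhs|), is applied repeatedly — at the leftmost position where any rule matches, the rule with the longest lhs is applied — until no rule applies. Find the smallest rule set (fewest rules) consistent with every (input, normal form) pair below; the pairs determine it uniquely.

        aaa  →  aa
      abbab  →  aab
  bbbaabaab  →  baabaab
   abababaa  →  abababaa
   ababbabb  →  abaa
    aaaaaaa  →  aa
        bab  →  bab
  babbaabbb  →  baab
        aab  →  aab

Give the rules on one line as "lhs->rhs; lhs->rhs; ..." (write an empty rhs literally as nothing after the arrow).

  | aaa => aa
  | abbab => aab
  | bbbaabaab => baabaab
  | abababaa

aaa->aa; bb->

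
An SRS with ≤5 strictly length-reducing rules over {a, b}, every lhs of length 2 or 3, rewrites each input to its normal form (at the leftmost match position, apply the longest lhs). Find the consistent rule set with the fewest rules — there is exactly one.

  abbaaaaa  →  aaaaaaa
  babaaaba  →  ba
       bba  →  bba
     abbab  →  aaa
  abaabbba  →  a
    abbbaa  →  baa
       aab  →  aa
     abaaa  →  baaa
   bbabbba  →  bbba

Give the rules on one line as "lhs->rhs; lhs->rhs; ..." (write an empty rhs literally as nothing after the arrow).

ab->a; aba->ba; abb->aa; bab->

  | abbaaaaa => aaaaaaa
  | babaaaba => aaaba => aaba => aba => ba
  | bba
  | abbab => aaab => aaa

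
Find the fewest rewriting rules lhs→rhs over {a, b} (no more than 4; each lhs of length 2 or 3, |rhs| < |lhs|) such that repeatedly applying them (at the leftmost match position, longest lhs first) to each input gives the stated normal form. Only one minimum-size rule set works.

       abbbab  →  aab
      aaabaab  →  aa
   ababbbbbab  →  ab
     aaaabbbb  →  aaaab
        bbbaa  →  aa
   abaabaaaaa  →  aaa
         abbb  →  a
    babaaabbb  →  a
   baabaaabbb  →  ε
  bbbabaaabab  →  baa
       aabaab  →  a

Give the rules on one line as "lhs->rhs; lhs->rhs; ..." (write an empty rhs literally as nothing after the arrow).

aba->b; bb->a; bba->; bbb->

  | abbbab => aab
  | aaabaab => aabab => abb => aa
  | ababbbbbab => bbbbbbab => bbbab => ab
  | aaaabbbb => aaaab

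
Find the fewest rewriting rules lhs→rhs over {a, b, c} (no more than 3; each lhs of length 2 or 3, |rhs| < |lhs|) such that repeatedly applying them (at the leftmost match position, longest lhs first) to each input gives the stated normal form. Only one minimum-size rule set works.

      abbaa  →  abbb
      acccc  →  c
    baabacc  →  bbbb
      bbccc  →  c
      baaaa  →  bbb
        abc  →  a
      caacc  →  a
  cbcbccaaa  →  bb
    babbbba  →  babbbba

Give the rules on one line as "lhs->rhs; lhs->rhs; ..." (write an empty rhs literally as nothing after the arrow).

aa->b; bc->; cc->a

  | abbaa => abbb
  | acccc => aacc => bcc => c
  | baabacc => bbbacc => bbbaa => bbbb
  | bbccc => bcc => c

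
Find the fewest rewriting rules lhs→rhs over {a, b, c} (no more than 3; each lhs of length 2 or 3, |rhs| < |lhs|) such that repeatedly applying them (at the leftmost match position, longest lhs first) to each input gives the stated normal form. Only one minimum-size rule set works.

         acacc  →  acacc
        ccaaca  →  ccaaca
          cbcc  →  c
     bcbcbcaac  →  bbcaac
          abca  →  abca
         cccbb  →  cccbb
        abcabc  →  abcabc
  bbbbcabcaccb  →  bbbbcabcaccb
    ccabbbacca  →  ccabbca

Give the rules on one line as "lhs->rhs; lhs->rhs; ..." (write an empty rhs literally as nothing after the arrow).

bac->; cbc->

  | acacc
  | ccaaca
  | cbcc => c
  | bcbcbcaac => bbcaac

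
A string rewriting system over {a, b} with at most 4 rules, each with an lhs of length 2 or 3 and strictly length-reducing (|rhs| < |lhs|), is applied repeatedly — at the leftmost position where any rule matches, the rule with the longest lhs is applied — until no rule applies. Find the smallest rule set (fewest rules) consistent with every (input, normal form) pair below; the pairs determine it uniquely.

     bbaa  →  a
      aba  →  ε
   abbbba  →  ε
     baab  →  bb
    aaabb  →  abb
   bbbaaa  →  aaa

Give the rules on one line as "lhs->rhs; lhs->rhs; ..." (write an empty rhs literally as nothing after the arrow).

aab->b; aba->; bba->; bbb->

  | bbaa => a
  | aba => ε
  | abbbba => aba => ε
  | baab => bb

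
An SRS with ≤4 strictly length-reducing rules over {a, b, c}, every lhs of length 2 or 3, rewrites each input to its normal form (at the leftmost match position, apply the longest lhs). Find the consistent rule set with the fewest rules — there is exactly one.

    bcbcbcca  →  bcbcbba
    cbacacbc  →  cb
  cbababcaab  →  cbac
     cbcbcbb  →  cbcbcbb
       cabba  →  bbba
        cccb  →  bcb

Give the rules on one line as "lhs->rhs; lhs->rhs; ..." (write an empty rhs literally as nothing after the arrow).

  | bcbcbcca => bcbcbba
  | cbacacbc => cbabcbc => cbccbc => cbbbc => cb
  | cbababcaab => cbcabcaab => cbbbcaab => cbaab => cbac
  | cbcbcbb

ab->c; bbc->; ca->b; cc->b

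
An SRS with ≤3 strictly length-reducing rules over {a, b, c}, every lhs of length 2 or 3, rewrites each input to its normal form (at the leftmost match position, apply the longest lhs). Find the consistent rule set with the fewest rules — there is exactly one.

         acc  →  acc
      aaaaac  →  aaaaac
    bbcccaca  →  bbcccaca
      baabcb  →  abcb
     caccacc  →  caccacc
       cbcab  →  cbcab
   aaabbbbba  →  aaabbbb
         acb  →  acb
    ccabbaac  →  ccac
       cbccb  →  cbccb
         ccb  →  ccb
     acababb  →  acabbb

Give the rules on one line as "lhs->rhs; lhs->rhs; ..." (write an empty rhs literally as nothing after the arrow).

  | acc
  | aaaaac
  | bbcccaca
  | baabcb => abcb

ba->; bab->bb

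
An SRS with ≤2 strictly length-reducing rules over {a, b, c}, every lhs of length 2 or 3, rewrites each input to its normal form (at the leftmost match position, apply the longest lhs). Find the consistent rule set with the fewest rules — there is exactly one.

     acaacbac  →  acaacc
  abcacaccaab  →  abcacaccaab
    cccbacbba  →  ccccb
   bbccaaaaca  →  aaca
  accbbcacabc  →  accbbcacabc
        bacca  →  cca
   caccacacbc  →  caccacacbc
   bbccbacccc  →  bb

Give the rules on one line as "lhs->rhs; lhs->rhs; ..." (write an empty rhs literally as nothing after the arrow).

ba->; bcc->b

  | acaacbac => acaacc
  | abcacaccaab
  | cccbacbba => ccccbba => ccccb
  | bbccaaaaca => bbaaaaca => baaaca => aaca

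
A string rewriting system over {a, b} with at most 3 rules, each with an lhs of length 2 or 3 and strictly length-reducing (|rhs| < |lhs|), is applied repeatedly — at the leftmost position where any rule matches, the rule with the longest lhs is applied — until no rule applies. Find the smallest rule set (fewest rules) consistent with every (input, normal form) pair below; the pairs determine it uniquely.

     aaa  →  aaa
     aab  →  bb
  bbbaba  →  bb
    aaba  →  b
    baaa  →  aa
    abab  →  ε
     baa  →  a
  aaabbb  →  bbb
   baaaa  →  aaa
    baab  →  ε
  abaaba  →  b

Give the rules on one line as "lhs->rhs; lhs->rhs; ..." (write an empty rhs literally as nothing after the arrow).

  | aaa
  | aab => bb
  | bbbaba => bbba => bb
  | aaba => bba => b

aab->bb; ab->; ba->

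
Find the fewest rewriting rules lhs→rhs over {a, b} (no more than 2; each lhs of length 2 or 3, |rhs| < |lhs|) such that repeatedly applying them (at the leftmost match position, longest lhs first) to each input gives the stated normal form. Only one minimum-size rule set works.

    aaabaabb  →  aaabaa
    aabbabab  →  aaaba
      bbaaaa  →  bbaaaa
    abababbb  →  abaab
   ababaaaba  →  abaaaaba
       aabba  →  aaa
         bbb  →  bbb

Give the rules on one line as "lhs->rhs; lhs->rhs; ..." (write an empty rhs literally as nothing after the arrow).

abb->a; bab->ba

  | aaabaabb => aaabaa
  | aabbabab => aaabab => aaaba
  | bbaaaa
  | abababbb => abaabbb => abaab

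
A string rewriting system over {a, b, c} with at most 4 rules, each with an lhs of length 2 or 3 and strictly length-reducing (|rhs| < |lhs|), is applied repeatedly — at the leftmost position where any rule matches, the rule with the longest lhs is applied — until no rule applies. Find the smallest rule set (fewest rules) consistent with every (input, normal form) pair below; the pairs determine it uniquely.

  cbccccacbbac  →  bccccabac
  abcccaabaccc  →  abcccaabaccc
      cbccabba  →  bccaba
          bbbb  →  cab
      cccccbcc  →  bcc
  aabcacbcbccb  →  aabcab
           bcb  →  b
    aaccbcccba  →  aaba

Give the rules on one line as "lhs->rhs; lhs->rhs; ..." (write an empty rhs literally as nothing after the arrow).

  | cbccccacbbac => bccccacbbac => bccccabbac => bccccabac
  | abcccaabaccc
  | cbccabba => bccabba => bccaba
  | bbbb => cab

bb->b; bbb->ca; cb->b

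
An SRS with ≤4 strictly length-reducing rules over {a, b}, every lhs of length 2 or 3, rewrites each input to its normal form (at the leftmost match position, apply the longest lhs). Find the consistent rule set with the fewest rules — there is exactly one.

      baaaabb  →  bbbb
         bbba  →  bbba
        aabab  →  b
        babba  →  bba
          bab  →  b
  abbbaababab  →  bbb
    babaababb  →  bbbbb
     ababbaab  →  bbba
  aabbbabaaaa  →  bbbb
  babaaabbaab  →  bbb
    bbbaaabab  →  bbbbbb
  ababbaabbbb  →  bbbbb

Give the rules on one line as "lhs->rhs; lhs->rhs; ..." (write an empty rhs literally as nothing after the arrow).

  | baaaabb => bbbabb => bbbb
  | bbba
  | aabab => abb => b
  | babba => bba

aaa->bb; ab->; aba->b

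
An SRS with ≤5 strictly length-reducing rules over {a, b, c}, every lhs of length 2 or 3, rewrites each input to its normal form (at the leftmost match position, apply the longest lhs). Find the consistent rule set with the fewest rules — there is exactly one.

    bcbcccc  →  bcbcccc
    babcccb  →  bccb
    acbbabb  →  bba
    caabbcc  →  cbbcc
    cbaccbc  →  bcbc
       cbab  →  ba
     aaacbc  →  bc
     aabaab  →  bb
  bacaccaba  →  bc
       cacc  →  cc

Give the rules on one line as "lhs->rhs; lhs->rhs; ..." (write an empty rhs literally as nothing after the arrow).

aa->; ab->a; ac->; cba->ba

  | bcbcccc
  | babcccb => bacccb => bccb
  | acbbabb => bbabb => bbab => bba
  | caabbcc => cbbcc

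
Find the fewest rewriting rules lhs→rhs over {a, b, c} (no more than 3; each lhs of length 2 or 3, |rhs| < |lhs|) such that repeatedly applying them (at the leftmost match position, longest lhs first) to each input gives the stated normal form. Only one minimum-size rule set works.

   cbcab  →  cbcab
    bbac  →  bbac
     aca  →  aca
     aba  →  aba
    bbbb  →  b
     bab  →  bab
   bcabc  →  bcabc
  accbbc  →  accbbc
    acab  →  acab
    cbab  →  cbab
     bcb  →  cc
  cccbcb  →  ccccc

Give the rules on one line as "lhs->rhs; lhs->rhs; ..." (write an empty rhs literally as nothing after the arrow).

bbb->; bcb->cc

  | cbcab
  | bbac
  | aca
  | aba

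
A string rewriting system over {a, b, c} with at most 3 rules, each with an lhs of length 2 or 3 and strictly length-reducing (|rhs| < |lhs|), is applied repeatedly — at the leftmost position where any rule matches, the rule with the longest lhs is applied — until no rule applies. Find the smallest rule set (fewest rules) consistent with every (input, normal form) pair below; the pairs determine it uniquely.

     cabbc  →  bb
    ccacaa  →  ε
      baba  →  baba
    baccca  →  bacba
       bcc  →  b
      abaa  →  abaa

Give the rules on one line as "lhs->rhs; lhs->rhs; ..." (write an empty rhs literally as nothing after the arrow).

bc->b; ca->; ccc->cb

  | cabbc => bbc => bb
  | ccacaa => ccaa => ca => ε
  | baba
  | baccca => bacba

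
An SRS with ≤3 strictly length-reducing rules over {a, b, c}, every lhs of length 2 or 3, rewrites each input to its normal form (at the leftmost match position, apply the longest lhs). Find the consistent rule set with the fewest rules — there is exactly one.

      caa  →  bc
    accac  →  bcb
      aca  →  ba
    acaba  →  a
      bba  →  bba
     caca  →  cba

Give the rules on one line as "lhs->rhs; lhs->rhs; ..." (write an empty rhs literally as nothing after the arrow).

  | caa => bc
  | accac => bcac => bcb
  | aca => ba
  | acaba => baba => a

ac->b; bab->; caa->bc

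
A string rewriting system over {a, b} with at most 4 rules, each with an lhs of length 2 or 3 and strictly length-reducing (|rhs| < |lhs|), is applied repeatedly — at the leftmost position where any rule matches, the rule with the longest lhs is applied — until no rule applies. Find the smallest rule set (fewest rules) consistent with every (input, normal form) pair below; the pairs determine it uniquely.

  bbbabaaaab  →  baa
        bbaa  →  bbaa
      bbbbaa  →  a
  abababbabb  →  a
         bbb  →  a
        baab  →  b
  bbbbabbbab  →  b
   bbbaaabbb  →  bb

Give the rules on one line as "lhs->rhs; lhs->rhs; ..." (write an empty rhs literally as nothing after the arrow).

aab->; ab->a; aba->; bbb->ab

  | bbbabaaaab => ababaaaab => baaaab => baa
  | bbaa
  | bbbbaa => abbaa => abaa => a
  | abababbabb => babbabb => bababb => bbb => ab => a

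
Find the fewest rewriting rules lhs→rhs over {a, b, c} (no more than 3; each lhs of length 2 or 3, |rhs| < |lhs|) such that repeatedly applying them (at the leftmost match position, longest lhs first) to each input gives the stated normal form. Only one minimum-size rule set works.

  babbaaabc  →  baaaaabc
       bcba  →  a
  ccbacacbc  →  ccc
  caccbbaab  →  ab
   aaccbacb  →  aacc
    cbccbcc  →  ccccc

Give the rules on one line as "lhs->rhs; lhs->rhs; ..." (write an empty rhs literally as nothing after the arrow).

bb->a; ca->b; cb->c

  | babbaaabc => baaaaabc
  | bcba => bca => bb => a
  | ccbacacbc => ccacacbc => cbcacbc => ccacbc => cbcbc => ccbc => ccc
  | caccbbaab => bccbbaab => bccbaab => bccaab => bcbab => bcab => bbb => ab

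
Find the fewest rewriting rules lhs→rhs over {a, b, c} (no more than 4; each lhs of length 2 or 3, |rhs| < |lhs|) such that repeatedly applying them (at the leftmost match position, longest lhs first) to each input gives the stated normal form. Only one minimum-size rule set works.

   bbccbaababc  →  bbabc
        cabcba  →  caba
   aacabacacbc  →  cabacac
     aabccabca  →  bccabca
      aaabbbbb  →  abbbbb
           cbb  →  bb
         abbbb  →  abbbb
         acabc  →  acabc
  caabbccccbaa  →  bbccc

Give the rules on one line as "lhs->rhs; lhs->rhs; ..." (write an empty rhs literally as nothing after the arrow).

aa->; cb->; cbb->bb

  | bbccbaababc => bbcaababc => bbcbabc => bbabc
  | cabcba => caba
  | aacabacacbc => cabacacbc => cabacac
  | aabccabca => bccabca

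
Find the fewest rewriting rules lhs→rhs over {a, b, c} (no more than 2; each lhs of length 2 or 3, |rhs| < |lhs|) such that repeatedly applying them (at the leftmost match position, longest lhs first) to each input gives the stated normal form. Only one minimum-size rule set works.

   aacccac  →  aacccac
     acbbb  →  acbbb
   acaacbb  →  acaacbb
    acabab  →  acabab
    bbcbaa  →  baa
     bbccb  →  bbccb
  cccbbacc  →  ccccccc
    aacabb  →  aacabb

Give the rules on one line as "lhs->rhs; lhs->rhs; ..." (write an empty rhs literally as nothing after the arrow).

  | aacccac
  | acbbb
  | acaacbb
  | acabab

bba->cc; bcb->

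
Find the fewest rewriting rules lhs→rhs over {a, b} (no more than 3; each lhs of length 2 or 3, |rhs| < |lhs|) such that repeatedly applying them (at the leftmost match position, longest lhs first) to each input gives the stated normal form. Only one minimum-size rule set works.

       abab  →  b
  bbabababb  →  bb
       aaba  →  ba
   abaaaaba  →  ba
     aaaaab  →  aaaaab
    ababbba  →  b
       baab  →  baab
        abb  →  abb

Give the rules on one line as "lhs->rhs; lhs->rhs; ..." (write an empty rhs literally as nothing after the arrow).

  | abab => bab => b
  | bbabababb => bababb => babb => bb
  | aaba => aba => ba
  | abaaaaba => baaaaba => baaaba => baaba => baba => ba

aba->ba; bab->b; bba->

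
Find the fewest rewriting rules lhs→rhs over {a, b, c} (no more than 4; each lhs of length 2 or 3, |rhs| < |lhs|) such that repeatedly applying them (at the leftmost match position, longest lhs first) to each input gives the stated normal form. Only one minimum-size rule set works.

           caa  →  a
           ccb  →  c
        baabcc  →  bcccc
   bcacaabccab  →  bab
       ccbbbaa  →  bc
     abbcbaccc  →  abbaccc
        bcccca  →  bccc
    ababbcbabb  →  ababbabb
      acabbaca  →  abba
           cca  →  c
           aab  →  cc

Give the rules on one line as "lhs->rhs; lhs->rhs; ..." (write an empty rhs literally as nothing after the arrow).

  | caa => a
  | ccb => c
  | baabcc => bcccc
  | bcacaabccab => bcaabccab => babccab => babcb => bab

aa->c; aab->cc; ca->; cb->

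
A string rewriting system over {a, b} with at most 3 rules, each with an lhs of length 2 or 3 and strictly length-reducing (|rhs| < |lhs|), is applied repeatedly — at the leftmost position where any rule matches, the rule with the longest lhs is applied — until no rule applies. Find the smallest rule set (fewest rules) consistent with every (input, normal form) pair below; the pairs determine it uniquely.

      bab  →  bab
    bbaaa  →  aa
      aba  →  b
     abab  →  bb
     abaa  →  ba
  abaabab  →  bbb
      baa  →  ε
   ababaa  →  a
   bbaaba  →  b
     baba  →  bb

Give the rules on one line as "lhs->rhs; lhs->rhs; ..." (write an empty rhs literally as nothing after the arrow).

  | bab
  | bbaaa => aa
  | aba => b
  | abab => bb

aba->b; baa->; bba->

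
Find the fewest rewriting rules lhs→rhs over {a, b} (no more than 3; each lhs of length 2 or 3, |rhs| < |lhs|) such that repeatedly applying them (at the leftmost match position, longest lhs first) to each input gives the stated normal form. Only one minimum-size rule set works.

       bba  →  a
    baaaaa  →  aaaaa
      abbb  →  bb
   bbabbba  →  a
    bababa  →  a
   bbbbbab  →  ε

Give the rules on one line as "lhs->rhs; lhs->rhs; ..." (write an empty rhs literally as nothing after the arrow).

  | bba => ba => a
  | baaaaa => aaaaa
  | abbb => bb
  | bbabbba => babbba => abbba => bba => ba => a

ab->; ba->a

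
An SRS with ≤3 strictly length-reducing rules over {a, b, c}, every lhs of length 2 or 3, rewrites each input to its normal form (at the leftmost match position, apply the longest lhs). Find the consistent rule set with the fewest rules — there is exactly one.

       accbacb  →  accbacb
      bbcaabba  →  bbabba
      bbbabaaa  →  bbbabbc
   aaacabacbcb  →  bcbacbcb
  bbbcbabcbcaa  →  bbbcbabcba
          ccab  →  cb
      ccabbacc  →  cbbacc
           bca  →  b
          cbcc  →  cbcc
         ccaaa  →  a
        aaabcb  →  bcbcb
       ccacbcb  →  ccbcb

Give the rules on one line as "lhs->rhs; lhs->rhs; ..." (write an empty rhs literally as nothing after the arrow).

  | accbacb
  | bbcaabba => bbabba
  | bbbabaaa => bbbabbc
  | aaacabacbcb => bccabacbcb => bcbacbcb

aaa->bc; ca->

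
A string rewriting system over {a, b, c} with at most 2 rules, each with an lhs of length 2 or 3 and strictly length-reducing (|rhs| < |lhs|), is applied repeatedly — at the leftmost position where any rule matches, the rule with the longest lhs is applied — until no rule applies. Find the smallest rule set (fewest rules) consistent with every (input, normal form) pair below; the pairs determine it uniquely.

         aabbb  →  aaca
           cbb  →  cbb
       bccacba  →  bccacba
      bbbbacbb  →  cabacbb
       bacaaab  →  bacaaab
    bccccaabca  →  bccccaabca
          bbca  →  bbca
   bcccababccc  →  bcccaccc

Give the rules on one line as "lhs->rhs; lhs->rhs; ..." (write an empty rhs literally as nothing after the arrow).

  | aabbb => aaca
  | cbb
  | bccacba
  | bbbbacbb => cabacbb

bab->; bbb->ca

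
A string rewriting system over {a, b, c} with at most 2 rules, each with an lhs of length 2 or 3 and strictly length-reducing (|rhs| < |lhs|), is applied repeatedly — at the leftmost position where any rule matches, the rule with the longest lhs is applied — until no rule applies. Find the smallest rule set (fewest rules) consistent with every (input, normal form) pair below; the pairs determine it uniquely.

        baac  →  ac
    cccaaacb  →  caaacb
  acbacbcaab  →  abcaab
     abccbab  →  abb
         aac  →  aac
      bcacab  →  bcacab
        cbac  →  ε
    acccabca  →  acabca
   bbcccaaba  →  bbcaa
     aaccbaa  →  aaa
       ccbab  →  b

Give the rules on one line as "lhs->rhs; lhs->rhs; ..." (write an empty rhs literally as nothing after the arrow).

ba->; cc->

  | baac => ac
  | cccaaacb => caaacb
  | acbacbcaab => accbcaab => abcaab
  | abccbab => abbab => abb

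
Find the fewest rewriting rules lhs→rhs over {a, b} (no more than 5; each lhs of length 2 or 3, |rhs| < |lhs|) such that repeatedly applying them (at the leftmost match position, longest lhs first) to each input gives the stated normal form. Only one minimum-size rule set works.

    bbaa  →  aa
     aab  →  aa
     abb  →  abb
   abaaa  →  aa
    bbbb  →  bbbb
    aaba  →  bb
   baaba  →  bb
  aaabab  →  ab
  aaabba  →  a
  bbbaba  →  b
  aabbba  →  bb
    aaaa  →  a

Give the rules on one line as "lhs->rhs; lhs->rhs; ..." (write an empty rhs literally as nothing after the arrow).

  | bbaa => baa => aa
  | aab => aa
  | abb
  | abaaa => baa => aa

aaa->bb; aab->aa; aba->b; ba->a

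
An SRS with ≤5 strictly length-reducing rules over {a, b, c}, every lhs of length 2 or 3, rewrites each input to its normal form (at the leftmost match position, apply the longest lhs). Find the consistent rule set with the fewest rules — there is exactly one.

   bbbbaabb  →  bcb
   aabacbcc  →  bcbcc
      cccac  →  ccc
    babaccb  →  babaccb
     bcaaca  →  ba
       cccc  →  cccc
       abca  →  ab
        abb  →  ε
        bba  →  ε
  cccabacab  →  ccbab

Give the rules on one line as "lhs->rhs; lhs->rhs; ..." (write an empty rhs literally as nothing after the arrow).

aa->; aab->bc; bb->a; ca->

  | bbbbaabb => abbaabb => aaaabb => aabb => bcb
  | aabacbcc => bcacbcc => bcbcc
  | cccac => ccc
  | babaccb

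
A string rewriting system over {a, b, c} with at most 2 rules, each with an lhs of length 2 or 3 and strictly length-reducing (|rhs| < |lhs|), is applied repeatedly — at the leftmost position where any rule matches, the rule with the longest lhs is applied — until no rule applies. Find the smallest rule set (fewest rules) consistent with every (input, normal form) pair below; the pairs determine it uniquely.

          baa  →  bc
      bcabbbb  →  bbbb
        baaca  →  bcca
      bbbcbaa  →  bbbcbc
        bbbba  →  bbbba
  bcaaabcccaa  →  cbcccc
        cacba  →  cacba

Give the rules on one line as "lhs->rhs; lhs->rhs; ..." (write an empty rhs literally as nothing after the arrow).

  | baa => bc
  | bcabbbb => bbbb
  | baaca => bcca
  | bbbcbaa => bbbcbc

aa->c; bca->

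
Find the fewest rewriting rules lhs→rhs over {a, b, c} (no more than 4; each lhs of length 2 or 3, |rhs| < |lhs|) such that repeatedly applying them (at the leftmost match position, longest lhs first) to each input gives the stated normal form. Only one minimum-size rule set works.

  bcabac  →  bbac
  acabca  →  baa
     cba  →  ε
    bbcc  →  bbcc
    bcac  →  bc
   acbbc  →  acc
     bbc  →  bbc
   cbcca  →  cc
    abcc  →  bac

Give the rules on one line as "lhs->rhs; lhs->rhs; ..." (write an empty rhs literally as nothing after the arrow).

  | bcabac => bbac
  | acabca => abca => baa
  | cba => ca => ε
  | bbcc

abc->ba; ca->; cb->c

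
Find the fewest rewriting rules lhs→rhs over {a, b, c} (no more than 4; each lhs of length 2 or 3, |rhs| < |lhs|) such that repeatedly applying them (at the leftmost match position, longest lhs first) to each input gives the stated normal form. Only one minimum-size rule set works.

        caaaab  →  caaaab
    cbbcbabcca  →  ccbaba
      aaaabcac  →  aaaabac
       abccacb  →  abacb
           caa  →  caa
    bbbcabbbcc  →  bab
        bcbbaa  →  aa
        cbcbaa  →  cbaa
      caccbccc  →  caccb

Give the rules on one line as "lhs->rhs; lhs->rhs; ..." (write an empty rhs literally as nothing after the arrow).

  | caaaab
  | cbbcbabcca => ccbabcca => ccbabca => ccbaba
  | aaaabcac => aaaabac
  | abccacb => abcacb => abacb

bb->; bc->b; bcb->b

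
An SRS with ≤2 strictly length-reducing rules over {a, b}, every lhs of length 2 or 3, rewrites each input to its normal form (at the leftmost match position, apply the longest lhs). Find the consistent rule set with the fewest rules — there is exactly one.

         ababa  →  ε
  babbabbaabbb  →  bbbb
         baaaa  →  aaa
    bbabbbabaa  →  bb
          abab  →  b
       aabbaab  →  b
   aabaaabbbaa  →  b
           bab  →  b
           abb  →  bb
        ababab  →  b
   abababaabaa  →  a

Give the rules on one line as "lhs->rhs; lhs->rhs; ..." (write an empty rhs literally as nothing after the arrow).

  | ababa => baba => ba => ε
  | babbabbaabbb => bbabbaabbb => bbbaabbb => bbabbb => bbbb
  | baaaa => aaa
  | bbabbbabaa => bbbbabaa => bbbbaa => bbba => bb

ab->b; ba->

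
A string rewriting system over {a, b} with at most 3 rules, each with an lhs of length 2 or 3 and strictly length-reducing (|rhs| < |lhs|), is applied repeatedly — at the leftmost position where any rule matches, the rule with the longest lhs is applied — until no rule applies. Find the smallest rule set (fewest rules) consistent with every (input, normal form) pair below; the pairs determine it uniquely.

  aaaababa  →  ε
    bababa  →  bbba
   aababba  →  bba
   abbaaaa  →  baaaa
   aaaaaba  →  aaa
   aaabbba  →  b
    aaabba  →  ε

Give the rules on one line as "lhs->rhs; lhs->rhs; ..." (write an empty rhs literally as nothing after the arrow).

ab->; aba->b

  | aaaababa => aaabba => aaba => ab => ε
  | bababa => bbba
  | aababba => abbba => bba
  | abbaaaa => baaaa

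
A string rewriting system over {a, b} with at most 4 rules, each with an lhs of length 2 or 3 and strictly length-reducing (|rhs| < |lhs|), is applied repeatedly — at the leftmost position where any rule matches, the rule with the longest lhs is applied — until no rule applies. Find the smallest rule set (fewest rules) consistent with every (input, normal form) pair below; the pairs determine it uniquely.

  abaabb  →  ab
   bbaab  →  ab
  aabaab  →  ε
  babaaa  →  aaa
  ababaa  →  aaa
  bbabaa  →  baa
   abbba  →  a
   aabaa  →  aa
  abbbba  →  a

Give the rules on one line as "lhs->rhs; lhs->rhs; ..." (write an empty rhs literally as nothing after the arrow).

  | abaabb => abb => ab
  | bbaab => ab
  | aabaab => aab => ε
  | babaaa => aaa

aab->; bab->; bb->b; bba->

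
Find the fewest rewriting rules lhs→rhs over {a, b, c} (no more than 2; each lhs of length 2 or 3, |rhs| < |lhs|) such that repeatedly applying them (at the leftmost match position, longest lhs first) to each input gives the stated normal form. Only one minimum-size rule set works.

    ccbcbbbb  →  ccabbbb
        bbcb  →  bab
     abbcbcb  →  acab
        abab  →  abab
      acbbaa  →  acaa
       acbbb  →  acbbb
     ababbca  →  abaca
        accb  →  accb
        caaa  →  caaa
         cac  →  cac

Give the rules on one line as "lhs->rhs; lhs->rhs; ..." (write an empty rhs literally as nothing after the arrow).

baa->ca; bc->a

  | ccbcbbbb => ccabbbb
  | bbcb => bab
  | abbcbcb => ababcb => abaab => acab
  | abab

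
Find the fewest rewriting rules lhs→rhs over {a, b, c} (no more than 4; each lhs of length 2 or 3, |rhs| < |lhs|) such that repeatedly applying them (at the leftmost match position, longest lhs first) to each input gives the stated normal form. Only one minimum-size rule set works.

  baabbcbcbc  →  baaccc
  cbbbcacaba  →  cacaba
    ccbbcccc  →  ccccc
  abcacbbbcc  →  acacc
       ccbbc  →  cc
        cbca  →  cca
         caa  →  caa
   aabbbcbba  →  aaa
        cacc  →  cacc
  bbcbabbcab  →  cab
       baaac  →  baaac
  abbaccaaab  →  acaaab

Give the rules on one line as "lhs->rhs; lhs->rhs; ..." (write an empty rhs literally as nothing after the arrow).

  | baabbcbcbc => baabcbcbc => baacbcbc => baaccbc => baaccc
  | cbbbcacaba => bcacaba => cacaba
  | ccbbcccc => ccccc
  | abcacbbbcc => acacbbbcc => acabcc => acacc

bac->; bc->c; cbb->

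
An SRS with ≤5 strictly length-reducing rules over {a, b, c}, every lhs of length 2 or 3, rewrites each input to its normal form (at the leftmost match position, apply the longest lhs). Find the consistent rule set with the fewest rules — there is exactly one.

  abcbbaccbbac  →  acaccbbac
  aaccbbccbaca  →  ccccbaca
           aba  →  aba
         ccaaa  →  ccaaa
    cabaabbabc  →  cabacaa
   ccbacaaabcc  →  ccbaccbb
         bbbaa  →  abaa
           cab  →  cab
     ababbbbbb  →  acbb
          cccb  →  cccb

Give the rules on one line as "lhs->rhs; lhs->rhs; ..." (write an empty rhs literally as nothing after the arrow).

aac->cb; abb->c; bbb->ab; bc->a

  | abcbbaccbbac => aabbaccbbac => acaccbbac
  | aaccbbccbaca => cbcbbccbaca => cabbccbaca => ccccbaca
  | aba
  | ccaaa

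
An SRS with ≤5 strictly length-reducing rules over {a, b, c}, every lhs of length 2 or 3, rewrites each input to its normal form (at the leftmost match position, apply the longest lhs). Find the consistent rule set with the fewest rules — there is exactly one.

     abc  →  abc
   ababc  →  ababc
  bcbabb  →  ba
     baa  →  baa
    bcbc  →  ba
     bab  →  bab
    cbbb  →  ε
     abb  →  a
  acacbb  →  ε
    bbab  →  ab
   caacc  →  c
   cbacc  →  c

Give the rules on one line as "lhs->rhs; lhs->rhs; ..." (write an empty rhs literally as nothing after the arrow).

  | abc
  | ababc
  | bcbabb => babb => ba
  | baa

ac->; bb->; cb->; cbc->a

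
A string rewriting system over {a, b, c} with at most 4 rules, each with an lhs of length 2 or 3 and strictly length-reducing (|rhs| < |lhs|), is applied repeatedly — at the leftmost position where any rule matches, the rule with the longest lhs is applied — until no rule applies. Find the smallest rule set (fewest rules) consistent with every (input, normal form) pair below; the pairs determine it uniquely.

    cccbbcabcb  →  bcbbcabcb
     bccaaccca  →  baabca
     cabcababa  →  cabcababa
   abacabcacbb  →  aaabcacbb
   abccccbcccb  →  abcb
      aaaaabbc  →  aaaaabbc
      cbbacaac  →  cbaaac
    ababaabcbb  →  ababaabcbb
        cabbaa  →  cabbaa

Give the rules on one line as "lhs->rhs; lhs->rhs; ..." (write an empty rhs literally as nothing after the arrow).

  | cccbbcabcb => bcbbcabcb
  | bccaaccca => ccaaccca => baaccca => baabca
  | cabcababa
  | abacabcacbb => aaabcacbb

bac->a; bcc->cc; cc->b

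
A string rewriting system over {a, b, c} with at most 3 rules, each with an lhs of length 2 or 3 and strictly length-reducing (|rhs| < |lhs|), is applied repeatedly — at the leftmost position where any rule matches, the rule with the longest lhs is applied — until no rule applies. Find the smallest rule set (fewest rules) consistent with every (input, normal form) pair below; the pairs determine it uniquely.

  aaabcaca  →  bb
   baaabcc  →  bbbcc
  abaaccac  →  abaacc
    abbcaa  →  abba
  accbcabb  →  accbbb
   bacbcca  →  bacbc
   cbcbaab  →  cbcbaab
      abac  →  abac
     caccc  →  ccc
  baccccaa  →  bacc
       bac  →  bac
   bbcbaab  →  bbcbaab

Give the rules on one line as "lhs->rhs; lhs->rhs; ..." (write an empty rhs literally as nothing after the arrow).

  | aaabcaca => bbcaca => bbca => bb
  | baaabcc => bbbcc
  | abaaccac => abaacc
  | abbcaa => abba

aaa->b; ca->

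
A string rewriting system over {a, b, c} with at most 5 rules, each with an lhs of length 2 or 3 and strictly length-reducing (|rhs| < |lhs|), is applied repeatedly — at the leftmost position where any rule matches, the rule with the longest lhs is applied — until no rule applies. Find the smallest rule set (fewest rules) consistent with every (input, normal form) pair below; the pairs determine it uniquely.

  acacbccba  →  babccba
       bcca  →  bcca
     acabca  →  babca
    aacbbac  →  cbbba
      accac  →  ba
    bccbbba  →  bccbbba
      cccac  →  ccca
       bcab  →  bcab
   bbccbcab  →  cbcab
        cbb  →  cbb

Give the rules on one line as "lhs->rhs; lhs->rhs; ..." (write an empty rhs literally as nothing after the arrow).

aac->cb; ac->a; aca->ba; bbc->

  | acacbccba => bacbccba => babccba
  | bcca
  | acabca => babca
  | aacbbac => cbbbac => cbbba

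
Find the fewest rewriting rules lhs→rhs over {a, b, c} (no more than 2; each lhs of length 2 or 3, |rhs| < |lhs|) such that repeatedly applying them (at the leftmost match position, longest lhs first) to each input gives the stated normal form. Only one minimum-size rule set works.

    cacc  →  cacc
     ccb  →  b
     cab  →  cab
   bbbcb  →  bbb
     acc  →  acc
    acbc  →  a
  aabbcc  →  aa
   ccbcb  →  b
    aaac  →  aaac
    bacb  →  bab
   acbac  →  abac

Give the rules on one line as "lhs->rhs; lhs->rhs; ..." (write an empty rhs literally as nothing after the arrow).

  | cacc
  | ccb => cb => b
  | cab
  | bbbcb => bbb

bc->; cb->b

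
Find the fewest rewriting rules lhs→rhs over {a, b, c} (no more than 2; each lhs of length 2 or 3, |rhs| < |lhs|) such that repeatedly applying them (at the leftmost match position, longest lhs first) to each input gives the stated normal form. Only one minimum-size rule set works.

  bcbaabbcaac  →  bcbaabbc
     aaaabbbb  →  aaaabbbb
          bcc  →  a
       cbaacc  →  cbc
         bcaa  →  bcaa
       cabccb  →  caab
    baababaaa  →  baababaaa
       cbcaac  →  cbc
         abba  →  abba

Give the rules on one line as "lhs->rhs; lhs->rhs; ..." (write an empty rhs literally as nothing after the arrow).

aac->; bcc->a

  | bcbaabbcaac => bcbaabbc
  | aaaabbbb
  | bcc => a
  | cbaacc => cbc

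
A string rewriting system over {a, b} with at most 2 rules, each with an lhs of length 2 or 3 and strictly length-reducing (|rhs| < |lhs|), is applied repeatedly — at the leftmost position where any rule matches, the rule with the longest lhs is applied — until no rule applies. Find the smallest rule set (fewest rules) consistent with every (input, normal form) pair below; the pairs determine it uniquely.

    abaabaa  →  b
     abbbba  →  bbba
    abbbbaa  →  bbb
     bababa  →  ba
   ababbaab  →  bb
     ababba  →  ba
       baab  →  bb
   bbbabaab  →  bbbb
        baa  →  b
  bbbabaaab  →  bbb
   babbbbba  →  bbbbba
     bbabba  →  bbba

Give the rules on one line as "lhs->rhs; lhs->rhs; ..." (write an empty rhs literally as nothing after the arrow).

aa->; ab->

  | abaabaa => aabaa => baa => b
  | abbbba => bbba
  | abbbbaa => bbbaa => bbb
  | bababa => baba => ba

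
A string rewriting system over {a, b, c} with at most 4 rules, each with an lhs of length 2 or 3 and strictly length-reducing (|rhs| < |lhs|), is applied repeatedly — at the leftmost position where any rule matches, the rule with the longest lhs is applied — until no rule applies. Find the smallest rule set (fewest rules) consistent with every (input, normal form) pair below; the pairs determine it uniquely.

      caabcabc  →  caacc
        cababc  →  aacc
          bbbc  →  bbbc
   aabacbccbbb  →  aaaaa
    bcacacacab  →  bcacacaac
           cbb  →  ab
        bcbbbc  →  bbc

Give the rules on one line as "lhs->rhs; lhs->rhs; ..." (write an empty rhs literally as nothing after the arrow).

ba->; cab->ac; cb->a

  | caabcabc => caabacc => caacc
  | cababc => acabc => aacc
  | bbbc
  | aabacbccbbb => aacbccbbb => aaaccbbb => aaacabb => aaaacb => aaaaa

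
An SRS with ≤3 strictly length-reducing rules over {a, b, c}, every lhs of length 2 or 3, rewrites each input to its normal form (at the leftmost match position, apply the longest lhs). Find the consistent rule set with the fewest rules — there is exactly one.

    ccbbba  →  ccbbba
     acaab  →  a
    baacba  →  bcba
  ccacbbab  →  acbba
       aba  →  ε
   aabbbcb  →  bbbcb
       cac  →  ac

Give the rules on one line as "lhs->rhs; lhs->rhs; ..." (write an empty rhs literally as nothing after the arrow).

  | ccbbba
  | acaab => aaab => ab => a
  | baacba => bcba
  | ccacbbab => cacbbab => acbbab => acbba

aa->; ab->a; ca->a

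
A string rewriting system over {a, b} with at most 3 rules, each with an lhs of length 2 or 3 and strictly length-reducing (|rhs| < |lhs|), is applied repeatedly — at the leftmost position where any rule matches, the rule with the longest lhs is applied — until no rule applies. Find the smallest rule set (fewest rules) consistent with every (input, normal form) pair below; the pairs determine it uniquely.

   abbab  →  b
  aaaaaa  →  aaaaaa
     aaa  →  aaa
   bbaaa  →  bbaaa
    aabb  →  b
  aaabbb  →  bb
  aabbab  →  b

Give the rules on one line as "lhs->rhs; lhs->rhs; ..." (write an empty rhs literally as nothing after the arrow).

aab->ab; ab->

  | abbab => bab => b
  | aaaaaa
  | aaa
  | bbaaa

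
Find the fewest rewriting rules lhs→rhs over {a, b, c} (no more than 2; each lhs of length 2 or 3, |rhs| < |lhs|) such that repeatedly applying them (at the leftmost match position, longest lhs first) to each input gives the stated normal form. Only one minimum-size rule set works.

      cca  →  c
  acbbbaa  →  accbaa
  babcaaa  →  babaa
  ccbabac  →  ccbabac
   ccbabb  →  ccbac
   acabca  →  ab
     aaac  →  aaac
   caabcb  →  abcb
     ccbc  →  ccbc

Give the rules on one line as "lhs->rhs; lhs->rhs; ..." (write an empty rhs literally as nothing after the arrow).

  | cca => c
  | acbbbaa => accbaa
  | babcaaa => babaa
  | ccbabac

bb->c; ca->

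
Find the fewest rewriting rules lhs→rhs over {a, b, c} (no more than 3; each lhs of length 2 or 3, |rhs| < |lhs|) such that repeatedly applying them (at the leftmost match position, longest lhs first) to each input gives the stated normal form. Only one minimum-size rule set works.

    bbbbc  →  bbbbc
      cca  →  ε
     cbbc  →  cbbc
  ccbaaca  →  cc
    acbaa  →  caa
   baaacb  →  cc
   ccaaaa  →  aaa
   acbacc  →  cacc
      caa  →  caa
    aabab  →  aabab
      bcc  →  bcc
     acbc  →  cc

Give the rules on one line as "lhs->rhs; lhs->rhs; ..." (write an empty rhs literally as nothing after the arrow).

acb->c; baa->c; cca->

  | bbbbc
  | cca => ε
  | cbbc
  | ccbaaca => cccca => cc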